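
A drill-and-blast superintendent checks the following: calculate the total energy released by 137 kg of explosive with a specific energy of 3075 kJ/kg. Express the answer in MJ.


421.275 MJ

Energy = mass * specific_energy / 1000
= 137 * 3075 / 1000
= 421275 / 1000
= 421.275 MJ


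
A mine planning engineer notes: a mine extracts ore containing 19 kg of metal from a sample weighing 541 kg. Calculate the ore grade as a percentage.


3.512%

Ore grade = (metal mass / ore mass) * 100
= (19 / 541) * 100
= 0.03512014787 * 100
= 3.512%


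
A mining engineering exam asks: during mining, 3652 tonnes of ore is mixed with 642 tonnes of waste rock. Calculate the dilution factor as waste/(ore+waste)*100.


Total material = ore + waste
= 3652 + 642 = 4294 tonnes
Dilution = waste / total * 100
= 642 / 4294 * 100
= 0.1495109455 * 100
= 14.9511%

14.9511%


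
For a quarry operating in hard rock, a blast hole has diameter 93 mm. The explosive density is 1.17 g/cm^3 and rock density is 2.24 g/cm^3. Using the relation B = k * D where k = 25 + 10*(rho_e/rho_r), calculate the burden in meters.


2.8108 m

First, compute k:
rho_e / rho_r = 1.17 / 2.24 = 0.5223214286
k = 25 + 10 * 0.5223214286 = 30.22321429
Then, compute burden:
B = k * D / 1000 = 30.22321429 * 93 / 1000
= 2810.758929 / 1000
= 2.8108 m


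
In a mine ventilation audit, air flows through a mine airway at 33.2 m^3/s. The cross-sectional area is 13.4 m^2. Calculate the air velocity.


Velocity = flow rate / cross-sectional area
= 33.2 / 13.4
= 2.4776 m/s

2.4776 m/s


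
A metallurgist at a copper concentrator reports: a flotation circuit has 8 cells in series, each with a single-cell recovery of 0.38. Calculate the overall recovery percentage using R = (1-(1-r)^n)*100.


97.8166%

Complement of single-cell recovery:
1 - r = 1 - 0.38 = 0.62
Raise to power n:
(1 - r)^8 = 0.62^8 = 0.02183401056
Overall recovery:
R = (1 - 0.02183401056) * 100
= 97.8166%


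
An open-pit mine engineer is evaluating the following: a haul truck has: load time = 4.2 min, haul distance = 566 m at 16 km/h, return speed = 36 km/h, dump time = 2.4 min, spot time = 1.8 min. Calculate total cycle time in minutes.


Convert haul speed to m/min: 16 * 1000/60 = 266.6666667 m/min
Haul time = 566 / 266.6666667 = 2.1225 min
Convert return speed to m/min: 36 * 1000/60 = 600 m/min
Return time = 566 / 600 = 0.9433333333 min
Total cycle time:
= 4.2 + 2.1225 + 2.4 + 0.9433333333 + 1.8
= 11.4658 min

11.4658 min


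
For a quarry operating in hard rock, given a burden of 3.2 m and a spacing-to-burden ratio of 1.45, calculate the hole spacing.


4.64 m

Spacing = burden * ratio
= 3.2 * 1.45
= 4.64 m


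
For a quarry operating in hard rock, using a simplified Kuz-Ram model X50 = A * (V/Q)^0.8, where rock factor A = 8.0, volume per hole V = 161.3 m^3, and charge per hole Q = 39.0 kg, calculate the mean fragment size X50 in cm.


Compute V/Q:
V/Q = 161.3 / 39.0 = 4.135897436
Raise to the power 0.8:
(V/Q)^0.8 = 4.135897436^0.8 = 3.113549741
Multiply by A:
X50 = 8.0 * 3.113549741
= 24.9084 cm

24.9084 cm


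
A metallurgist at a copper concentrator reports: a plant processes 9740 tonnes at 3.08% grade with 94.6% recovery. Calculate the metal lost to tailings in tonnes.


16.1996 tonnes

Total metal in feed:
= 9740 * 3.08 / 100 = 299.992 tonnes
Metal recovered:
= 299.992 * 94.6 / 100 = 283.792432 tonnes
Metal lost to tailings:
= 299.992 - 283.792432
= 16.1996 tonnes


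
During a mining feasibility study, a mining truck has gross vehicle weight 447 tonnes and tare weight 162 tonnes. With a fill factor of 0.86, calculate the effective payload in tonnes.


245.1 tonnes

Maximum payload = gross - tare
= 447 - 162 = 285 tonnes
Effective payload = max payload * fill factor
= 285 * 0.86
= 245.1 tonnes


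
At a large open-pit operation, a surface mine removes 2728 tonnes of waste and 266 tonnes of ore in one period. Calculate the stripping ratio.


Stripping ratio = waste tonnage / ore tonnage
= 2728 / 266
= 10.2556

10.2556


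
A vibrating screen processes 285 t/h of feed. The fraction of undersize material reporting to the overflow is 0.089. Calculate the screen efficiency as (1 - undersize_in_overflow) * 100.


91.1%

Screen efficiency = (1 - fraction of undersize in overflow) * 100
= (1 - 0.089) * 100
= 0.911 * 100
= 91.1%


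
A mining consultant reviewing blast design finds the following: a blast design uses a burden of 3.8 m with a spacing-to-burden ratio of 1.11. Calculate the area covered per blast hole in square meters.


First, find the spacing:
Spacing = burden * ratio = 3.8 * 1.11
= 4.218 m
Then, calculate the area:
Area = burden * spacing = 3.8 * 4.218
= 16.0284 m^2

16.0284 m^2


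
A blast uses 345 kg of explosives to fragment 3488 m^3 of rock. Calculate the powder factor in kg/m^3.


0.0989 kg/m^3

Powder factor = explosive mass / rock volume
= 345 / 3488
= 0.0989 kg/m^3


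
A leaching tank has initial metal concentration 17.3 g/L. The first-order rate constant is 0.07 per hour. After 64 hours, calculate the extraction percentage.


98.8667%

Compute the exponent:
-k * t = -0.07 * 64 = -4.48
Remaining concentration:
C = 17.3 * exp(-4.48)
= 17.3 * 0.01133341315
= 0.1960680476 g/L
Extracted = 17.3 - 0.1960680476 = 17.10393195 g/L
Extraction % = 17.10393195 / 17.3 * 100
= 98.8667%


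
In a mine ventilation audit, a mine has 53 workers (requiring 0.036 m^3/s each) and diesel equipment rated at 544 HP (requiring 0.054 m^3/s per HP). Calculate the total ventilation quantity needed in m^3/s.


Airflow for workers:
Q_people = 53 * 0.036 = 1.908 m^3/s
Airflow for diesel equipment:
Q_diesel = 544 * 0.054 = 29.376 m^3/s
Total ventilation:
Q_total = 1.908 + 29.376
= 31.284 m^3/s

31.284 m^3/s


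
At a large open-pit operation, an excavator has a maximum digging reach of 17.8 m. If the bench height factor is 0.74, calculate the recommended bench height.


13.172 m

Bench height = reach * factor
= 17.8 * 0.74
= 13.172 m


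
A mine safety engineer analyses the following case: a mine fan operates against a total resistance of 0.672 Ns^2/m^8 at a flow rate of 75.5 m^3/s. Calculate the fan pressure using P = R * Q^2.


3830.568 Pa

Compute Q^2:
Q^2 = 75.5^2 = 5700.25
Compute pressure:
P = R * Q^2 = 0.672 * 5700.25
= 3830.568 Pa


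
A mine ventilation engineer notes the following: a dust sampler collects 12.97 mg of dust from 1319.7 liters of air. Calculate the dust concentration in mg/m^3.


9.828 mg/m^3

Convert liters to m^3: 1 m^3 = 1000 L
Concentration = mass / volume * 1000
= 12.97 / 1319.7 * 1000
= 0.00982799121 * 1000
= 9.828 mg/m^3


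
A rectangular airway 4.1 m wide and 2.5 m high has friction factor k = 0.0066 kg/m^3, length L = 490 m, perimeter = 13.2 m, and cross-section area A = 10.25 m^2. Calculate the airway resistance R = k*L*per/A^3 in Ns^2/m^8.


Compute the numerator:
k * L * per = 0.0066 * 490 * 13.2
= 42.6888
Compute the denominator:
A^3 = 10.25^3 = 1076.890625
Resistance:
R = 42.6888 / 1076.890625
= 0.0396 Ns^2/m^8

0.0396 Ns^2/m^8


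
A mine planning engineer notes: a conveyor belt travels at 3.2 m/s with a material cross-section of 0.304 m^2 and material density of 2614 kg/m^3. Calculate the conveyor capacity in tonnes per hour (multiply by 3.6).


9154.4371 t/h

Volumetric flow = speed * area
= 3.2 * 0.304 = 0.9728 m^3/s
Mass flow = volumetric * density
= 0.9728 * 2614 = 2542.8992 kg/s
Convert to t/h: multiply by 3.6
Capacity = 2542.8992 * 3.6
= 9154.4371 t/h


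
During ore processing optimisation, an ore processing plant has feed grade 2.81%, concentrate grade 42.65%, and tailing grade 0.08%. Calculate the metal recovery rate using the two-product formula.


Using the two-product formula:
R = 100 * c * (f - t) / (f * (c - t))
Numerator = 100 * 42.65 * (2.81 - 0.08)
= 100 * 42.65 * 2.73
= 11643.45
Denominator = 2.81 * (42.65 - 0.08)
= 2.81 * 42.57
= 119.6217
R = 11643.45 / 119.6217
= 97.3356%

97.3356%


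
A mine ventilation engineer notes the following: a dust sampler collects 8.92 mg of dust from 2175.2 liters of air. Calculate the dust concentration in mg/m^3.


4.1008 mg/m^3

Convert liters to m^3: 1 m^3 = 1000 L
Concentration = mass / volume * 1000
= 8.92 / 2175.2 * 1000
= 0.004100772343 * 1000
= 4.1008 mg/m^3


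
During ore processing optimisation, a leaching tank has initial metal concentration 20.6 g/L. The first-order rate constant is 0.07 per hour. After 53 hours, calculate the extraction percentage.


Compute the exponent:
-k * t = -0.07 * 53 = -3.71
Remaining concentration:
C = 20.6 * exp(-3.71)
= 20.6 * 0.02447752327
= 0.5042369794 g/L
Extracted = 20.6 - 0.5042369794 = 20.09576302 g/L
Extraction % = 20.09576302 / 20.6 * 100
= 97.5522%

97.5522%


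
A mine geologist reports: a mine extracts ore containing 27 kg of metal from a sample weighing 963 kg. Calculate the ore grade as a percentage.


Ore grade = (metal mass / ore mass) * 100
= (27 / 963) * 100
= 0.02803738318 * 100
= 2.8037%

2.8037%


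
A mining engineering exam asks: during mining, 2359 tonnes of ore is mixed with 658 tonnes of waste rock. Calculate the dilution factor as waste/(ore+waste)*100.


21.8097%

Total material = ore + waste
= 2359 + 658 = 3017 tonnes
Dilution = waste / total * 100
= 658 / 3017 * 100
= 0.2180974478 * 100
= 21.8097%


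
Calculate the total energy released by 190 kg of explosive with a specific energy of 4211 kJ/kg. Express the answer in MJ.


Energy = mass * specific_energy / 1000
= 190 * 4211 / 1000
= 800090 / 1000
= 800.09 MJ

800.09 MJ


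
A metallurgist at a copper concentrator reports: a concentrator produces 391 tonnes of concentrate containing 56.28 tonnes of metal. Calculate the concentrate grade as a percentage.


Grade = (metal in concentrate / concentrate mass) * 100
= (56.28 / 391) * 100
= 0.1439386189 * 100
= 14.3939%

14.3939%


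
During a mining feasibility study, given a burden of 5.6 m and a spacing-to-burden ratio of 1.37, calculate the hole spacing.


7.672 m

Spacing = burden * ratio
= 5.6 * 1.37
= 7.672 m


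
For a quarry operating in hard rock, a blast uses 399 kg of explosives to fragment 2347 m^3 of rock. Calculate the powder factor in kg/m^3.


0.17 kg/m^3

Powder factor = explosive mass / rock volume
= 399 / 2347
= 0.17 kg/m^3


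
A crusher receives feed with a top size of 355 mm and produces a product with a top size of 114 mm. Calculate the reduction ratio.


3.114

Reduction ratio = feed size / product size
= 355 / 114
= 3.114


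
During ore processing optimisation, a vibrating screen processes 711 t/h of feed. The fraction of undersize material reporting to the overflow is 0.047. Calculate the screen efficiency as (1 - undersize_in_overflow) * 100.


95.3%

Screen efficiency = (1 - fraction of undersize in overflow) * 100
= (1 - 0.047) * 100
= 0.953 * 100
= 95.3%


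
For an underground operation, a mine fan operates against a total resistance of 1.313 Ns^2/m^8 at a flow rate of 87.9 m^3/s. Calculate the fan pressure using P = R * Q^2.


Compute Q^2:
Q^2 = 87.9^2 = 7726.41
Compute pressure:
P = R * Q^2 = 1.313 * 7726.41
= 10144.7763 Pa

10144.7763 Pa


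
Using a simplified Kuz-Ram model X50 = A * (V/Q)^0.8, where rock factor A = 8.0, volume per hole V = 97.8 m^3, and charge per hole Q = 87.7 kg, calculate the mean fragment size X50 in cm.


8.7289 cm

Compute V/Q:
V/Q = 97.8 / 87.7 = 1.115165336
Raise to the power 0.8:
(V/Q)^0.8 = 1.115165336^0.8 = 1.091117218
Multiply by A:
X50 = 8.0 * 1.091117218
= 8.7289 cm


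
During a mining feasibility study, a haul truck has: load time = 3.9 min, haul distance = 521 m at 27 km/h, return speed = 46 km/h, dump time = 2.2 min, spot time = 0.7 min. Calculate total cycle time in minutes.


Convert haul speed to m/min: 27 * 1000/60 = 450 m/min
Haul time = 521 / 450 = 1.157777778 min
Convert return speed to m/min: 46 * 1000/60 = 766.6666667 m/min
Return time = 521 / 766.6666667 = 0.6795652174 min
Total cycle time:
= 3.9 + 1.157777778 + 2.2 + 0.6795652174 + 0.7
= 8.6373 min

8.6373 min


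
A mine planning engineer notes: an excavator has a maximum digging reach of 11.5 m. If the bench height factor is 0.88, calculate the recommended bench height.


10.12 m

Bench height = reach * factor
= 11.5 * 0.88
= 10.12 m


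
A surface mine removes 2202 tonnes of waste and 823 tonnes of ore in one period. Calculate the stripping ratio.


Stripping ratio = waste tonnage / ore tonnage
= 2202 / 823
= 2.6756

2.6756


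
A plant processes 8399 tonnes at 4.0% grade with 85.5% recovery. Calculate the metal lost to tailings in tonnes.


Total metal in feed:
= 8399 * 4.0 / 100 = 335.96 tonnes
Metal recovered:
= 335.96 * 85.5 / 100 = 287.2458 tonnes
Metal lost to tailings:
= 335.96 - 287.2458
= 48.7142 tonnes

48.7142 tonnes


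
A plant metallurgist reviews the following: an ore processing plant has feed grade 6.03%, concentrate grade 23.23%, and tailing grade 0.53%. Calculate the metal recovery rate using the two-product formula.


Using the two-product formula:
R = 100 * c * (f - t) / (f * (c - t))
Numerator = 100 * 23.23 * (6.03 - 0.53)
= 100 * 23.23 * 5.5
= 12776.5
Denominator = 6.03 * (23.23 - 0.53)
= 6.03 * 22.7
= 136.881
R = 12776.5 / 136.881
= 93.3402%

93.3402%


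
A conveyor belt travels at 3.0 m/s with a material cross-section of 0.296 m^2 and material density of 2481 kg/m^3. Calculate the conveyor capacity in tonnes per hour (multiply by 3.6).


Volumetric flow = speed * area
= 3.0 * 0.296 = 0.888 m^3/s
Mass flow = volumetric * density
= 0.888 * 2481 = 2203.128 kg/s
Convert to t/h: multiply by 3.6
Capacity = 2203.128 * 3.6
= 7931.2608 t/h

7931.2608 t/h


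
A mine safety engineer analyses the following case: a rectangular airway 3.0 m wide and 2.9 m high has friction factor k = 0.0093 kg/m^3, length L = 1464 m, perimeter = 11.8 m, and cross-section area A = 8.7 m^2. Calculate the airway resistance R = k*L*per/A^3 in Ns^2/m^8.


Compute the numerator:
k * L * per = 0.0093 * 1464 * 11.8
= 160.65936
Compute the denominator:
A^3 = 8.7^3 = 658.503
Resistance:
R = 160.65936 / 658.503
= 0.244 Ns^2/m^8

0.244 Ns^2/m^8


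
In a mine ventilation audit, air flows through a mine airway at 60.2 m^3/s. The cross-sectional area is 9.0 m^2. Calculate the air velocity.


6.6889 m/s

Velocity = flow rate / cross-sectional area
= 60.2 / 9.0
= 6.6889 m/s


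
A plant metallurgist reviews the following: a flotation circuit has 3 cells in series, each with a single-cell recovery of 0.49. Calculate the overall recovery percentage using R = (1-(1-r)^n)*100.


86.7349%

Complement of single-cell recovery:
1 - r = 1 - 0.49 = 0.51
Raise to power n:
(1 - r)^3 = 0.51^3 = 0.132651
Overall recovery:
R = (1 - 0.132651) * 100
= 86.7349%


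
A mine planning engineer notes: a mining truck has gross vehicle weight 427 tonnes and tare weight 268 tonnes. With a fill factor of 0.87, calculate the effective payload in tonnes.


Maximum payload = gross - tare
= 427 - 268 = 159 tonnes
Effective payload = max payload * fill factor
= 159 * 0.87
= 138.33 tonnes

138.33 tonnes


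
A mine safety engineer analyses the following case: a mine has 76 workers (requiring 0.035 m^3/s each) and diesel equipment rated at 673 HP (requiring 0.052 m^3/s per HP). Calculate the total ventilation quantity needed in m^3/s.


37.656 m^3/s

Airflow for workers:
Q_people = 76 * 0.035 = 2.66 m^3/s
Airflow for diesel equipment:
Q_diesel = 673 * 0.052 = 34.996 m^3/s
Total ventilation:
Q_total = 2.66 + 34.996
= 37.656 m^3/s


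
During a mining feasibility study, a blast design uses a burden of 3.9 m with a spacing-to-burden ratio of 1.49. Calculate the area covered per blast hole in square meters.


22.6629 m^2

First, find the spacing:
Spacing = burden * ratio = 3.9 * 1.49
= 5.811 m
Then, calculate the area:
Area = burden * spacing = 3.9 * 5.811
= 22.6629 m^2


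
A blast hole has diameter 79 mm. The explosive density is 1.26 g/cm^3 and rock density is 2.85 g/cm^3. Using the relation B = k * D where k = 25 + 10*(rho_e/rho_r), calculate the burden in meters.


First, compute k:
rho_e / rho_r = 1.26 / 2.85 = 0.4421052632
k = 25 + 10 * 0.4421052632 = 29.42105263
Then, compute burden:
B = k * D / 1000 = 29.42105263 * 79 / 1000
= 2324.263158 / 1000
= 2.3243 m

2.3243 m


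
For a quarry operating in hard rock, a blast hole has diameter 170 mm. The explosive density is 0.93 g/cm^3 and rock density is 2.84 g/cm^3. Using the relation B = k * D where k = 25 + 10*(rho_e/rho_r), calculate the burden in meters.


4.8067 m

First, compute k:
rho_e / rho_r = 0.93 / 2.84 = 0.3274647887
k = 25 + 10 * 0.3274647887 = 28.27464789
Then, compute burden:
B = k * D / 1000 = 28.27464789 * 170 / 1000
= 4806.690141 / 1000
= 4.8067 m


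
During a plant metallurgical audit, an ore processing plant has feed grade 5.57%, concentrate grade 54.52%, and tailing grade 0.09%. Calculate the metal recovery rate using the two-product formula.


Using the two-product formula:
R = 100 * c * (f - t) / (f * (c - t))
Numerator = 100 * 54.52 * (5.57 - 0.09)
= 100 * 54.52 * 5.48
= 29876.96
Denominator = 5.57 * (54.52 - 0.09)
= 5.57 * 54.43
= 303.1751
R = 29876.96 / 303.1751
= 98.5469%

98.5469%


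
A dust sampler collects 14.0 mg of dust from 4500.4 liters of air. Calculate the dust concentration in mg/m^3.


3.1108 mg/m^3

Convert liters to m^3: 1 m^3 = 1000 L
Concentration = mass / volume * 1000
= 14.0 / 4500.4 * 1000
= 0.003110834592 * 1000
= 3.1108 mg/m^3


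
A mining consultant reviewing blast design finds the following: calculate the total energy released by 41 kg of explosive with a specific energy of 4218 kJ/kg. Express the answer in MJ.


Energy = mass * specific_energy / 1000
= 41 * 4218 / 1000
= 172938 / 1000
= 172.938 MJ

172.938 MJ


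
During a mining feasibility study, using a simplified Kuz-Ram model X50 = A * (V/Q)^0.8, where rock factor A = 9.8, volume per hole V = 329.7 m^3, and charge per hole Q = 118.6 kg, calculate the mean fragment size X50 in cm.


22.2051 cm

Compute V/Q:
V/Q = 329.7 / 118.6 = 2.779932546
Raise to the power 0.8:
(V/Q)^0.8 = 2.779932546^0.8 = 2.265830437
Multiply by A:
X50 = 9.8 * 2.265830437
= 22.2051 cm


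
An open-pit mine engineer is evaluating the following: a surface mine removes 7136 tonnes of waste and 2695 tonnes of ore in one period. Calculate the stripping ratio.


2.6479

Stripping ratio = waste tonnage / ore tonnage
= 7136 / 2695
= 2.6479


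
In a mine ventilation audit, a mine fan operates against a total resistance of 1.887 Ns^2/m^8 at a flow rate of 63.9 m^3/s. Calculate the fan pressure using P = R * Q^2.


7705.0173 Pa

Compute Q^2:
Q^2 = 63.9^2 = 4083.21
Compute pressure:
P = R * Q^2 = 1.887 * 4083.21
= 7705.0173 Pa


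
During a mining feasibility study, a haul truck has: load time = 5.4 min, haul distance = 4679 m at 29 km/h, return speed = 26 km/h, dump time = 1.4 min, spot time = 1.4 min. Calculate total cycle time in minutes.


28.6784 min

Convert haul speed to m/min: 29 * 1000/60 = 483.3333333 m/min
Haul time = 4679 / 483.3333333 = 9.680689655 min
Convert return speed to m/min: 26 * 1000/60 = 433.3333333 m/min
Return time = 4679 / 433.3333333 = 10.79769231 min
Total cycle time:
= 5.4 + 9.680689655 + 1.4 + 10.79769231 + 1.4
= 28.6784 min


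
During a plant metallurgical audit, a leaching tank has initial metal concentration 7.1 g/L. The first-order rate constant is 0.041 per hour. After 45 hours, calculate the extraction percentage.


84.1975%

Compute the exponent:
-k * t = -0.041 * 45 = -1.845
Remaining concentration:
C = 7.1 * exp(-1.845)
= 7.1 * 0.1580253209
= 1.121979778 g/L
Extracted = 7.1 - 1.121979778 = 5.978020222 g/L
Extraction % = 5.978020222 / 7.1 * 100
= 84.1975%


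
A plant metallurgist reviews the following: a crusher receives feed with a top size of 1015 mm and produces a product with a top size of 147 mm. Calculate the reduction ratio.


Reduction ratio = feed size / product size
= 1015 / 147
= 6.9048

6.9048


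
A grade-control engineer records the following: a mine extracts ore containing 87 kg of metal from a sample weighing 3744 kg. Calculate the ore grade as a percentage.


Ore grade = (metal mass / ore mass) * 100
= (87 / 3744) * 100
= 0.02323717949 * 100
= 2.3237%

2.3237%


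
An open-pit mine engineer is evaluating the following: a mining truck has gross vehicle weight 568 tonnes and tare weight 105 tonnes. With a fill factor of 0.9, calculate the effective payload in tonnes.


416.7 tonnes

Maximum payload = gross - tare
= 568 - 105 = 463 tonnes
Effective payload = max payload * fill factor
= 463 * 0.9
= 416.7 tonnes


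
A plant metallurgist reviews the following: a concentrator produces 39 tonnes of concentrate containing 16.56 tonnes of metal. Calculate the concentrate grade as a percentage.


Grade = (metal in concentrate / concentrate mass) * 100
= (16.56 / 39) * 100
= 0.4246153846 * 100
= 42.4615%

42.4615%


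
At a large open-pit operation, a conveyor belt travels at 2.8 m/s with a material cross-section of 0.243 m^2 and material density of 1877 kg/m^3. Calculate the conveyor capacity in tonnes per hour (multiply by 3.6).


4597.5989 t/h

Volumetric flow = speed * area
= 2.8 * 0.243 = 0.6804 m^3/s
Mass flow = volumetric * density
= 0.6804 * 1877 = 1277.1108 kg/s
Convert to t/h: multiply by 3.6
Capacity = 1277.1108 * 3.6
= 4597.5989 t/h


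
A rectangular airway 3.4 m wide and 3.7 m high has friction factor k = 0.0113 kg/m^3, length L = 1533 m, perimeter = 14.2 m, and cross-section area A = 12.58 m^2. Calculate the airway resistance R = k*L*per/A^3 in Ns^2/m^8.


0.1236 Ns^2/m^8

Compute the numerator:
k * L * per = 0.0113 * 1533 * 14.2
= 245.98518
Compute the denominator:
A^3 = 12.58^3 = 1990.865512
Resistance:
R = 245.98518 / 1990.865512
= 0.1236 Ns^2/m^8


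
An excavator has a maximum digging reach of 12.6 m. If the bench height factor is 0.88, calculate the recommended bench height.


Bench height = reach * factor
= 12.6 * 0.88
= 11.088 m

11.088 m


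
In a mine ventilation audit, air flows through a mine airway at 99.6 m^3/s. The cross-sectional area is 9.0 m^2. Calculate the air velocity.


Velocity = flow rate / cross-sectional area
= 99.6 / 9.0
= 11.0667 m/s

11.0667 m/s


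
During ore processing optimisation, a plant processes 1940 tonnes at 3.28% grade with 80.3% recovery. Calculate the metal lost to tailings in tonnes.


12.5355 tonnes

Total metal in feed:
= 1940 * 3.28 / 100 = 63.632 tonnes
Metal recovered:
= 63.632 * 80.3 / 100 = 51.096496 tonnes
Metal lost to tailings:
= 63.632 - 51.096496
= 12.5355 tonnes


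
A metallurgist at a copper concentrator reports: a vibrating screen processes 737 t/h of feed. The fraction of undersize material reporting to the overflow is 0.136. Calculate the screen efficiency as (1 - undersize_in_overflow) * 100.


Screen efficiency = (1 - fraction of undersize in overflow) * 100
= (1 - 0.136) * 100
= 0.864 * 100
= 86.4%

86.4%


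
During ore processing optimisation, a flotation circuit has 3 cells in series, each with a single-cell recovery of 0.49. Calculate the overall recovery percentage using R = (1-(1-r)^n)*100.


Complement of single-cell recovery:
1 - r = 1 - 0.49 = 0.51
Raise to power n:
(1 - r)^3 = 0.51^3 = 0.132651
Overall recovery:
R = (1 - 0.132651) * 100
= 86.7349%

86.7349%


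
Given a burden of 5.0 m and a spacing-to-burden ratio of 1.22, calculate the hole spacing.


6.1 m

Spacing = burden * ratio
= 5.0 * 1.22
= 6.1 m


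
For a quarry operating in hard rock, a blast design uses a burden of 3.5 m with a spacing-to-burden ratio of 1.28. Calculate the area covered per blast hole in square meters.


First, find the spacing:
Spacing = burden * ratio = 3.5 * 1.28
= 4.48 m
Then, calculate the area:
Area = burden * spacing = 3.5 * 4.48
= 15.68 m^2

15.68 m^2


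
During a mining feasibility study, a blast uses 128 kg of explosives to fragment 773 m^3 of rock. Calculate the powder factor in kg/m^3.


0.1656 kg/m^3

Powder factor = explosive mass / rock volume
= 128 / 773
= 0.1656 kg/m^3


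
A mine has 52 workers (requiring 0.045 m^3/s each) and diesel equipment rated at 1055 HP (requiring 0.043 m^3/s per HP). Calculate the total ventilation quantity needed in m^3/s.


Airflow for workers:
Q_people = 52 * 0.045 = 2.34 m^3/s
Airflow for diesel equipment:
Q_diesel = 1055 * 0.043 = 45.365 m^3/s
Total ventilation:
Q_total = 2.34 + 45.365
= 47.705 m^3/s

47.705 m^3/s


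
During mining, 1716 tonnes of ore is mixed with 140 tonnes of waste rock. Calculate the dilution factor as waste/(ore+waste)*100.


7.5431%

Total material = ore + waste
= 1716 + 140 = 1856 tonnes
Dilution = waste / total * 100
= 140 / 1856 * 100
= 0.07543103448 * 100
= 7.5431%


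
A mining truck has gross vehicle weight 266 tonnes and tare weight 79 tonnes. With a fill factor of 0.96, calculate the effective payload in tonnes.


Maximum payload = gross - tare
= 266 - 79 = 187 tonnes
Effective payload = max payload * fill factor
= 187 * 0.96
= 179.52 tonnes

179.52 tonnes


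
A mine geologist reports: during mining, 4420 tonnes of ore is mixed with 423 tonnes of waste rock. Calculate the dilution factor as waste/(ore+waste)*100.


Total material = ore + waste
= 4420 + 423 = 4843 tonnes
Dilution = waste / total * 100
= 423 / 4843 * 100
= 0.08734255627 * 100
= 8.7343%

8.7343%


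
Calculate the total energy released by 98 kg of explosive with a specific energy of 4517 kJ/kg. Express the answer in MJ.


442.666 MJ

Energy = mass * specific_energy / 1000
= 98 * 4517 / 1000
= 442666 / 1000
= 442.666 MJ


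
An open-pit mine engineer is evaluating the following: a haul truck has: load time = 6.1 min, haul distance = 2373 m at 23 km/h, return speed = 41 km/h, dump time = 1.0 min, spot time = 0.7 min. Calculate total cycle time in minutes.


17.4631 min

Convert haul speed to m/min: 23 * 1000/60 = 383.3333333 m/min
Haul time = 2373 / 383.3333333 = 6.190434783 min
Convert return speed to m/min: 41 * 1000/60 = 683.3333333 m/min
Return time = 2373 / 683.3333333 = 3.472682927 min
Total cycle time:
= 6.1 + 6.190434783 + 1.0 + 3.472682927 + 0.7
= 17.4631 min


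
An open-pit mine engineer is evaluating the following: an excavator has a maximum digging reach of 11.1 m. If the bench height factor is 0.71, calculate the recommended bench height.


7.881 m

Bench height = reach * factor
= 11.1 * 0.71
= 7.881 m


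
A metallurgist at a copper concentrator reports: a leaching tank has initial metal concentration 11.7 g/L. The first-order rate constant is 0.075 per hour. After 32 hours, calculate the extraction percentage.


Compute the exponent:
-k * t = -0.075 * 32 = -2.4
Remaining concentration:
C = 11.7 * exp(-2.4)
= 11.7 * 0.09071795329
= 1.061400053 g/L
Extracted = 11.7 - 1.061400053 = 10.63859995 g/L
Extraction % = 10.63859995 / 11.7 * 100
= 90.9282%

90.9282%


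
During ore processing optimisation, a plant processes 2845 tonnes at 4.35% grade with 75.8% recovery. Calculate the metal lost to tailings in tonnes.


29.9493 tonnes

Total metal in feed:
= 2845 * 4.35 / 100 = 123.7575 tonnes
Metal recovered:
= 123.7575 * 75.8 / 100 = 93.808185 tonnes
Metal lost to tailings:
= 123.7575 - 93.808185
= 29.9493 tonnes


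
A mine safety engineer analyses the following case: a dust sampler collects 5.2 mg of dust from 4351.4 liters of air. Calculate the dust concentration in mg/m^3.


1.195 mg/m^3

Convert liters to m^3: 1 m^3 = 1000 L
Concentration = mass / volume * 1000
= 5.2 / 4351.4 * 1000
= 0.001195017695 * 1000
= 1.195 mg/m^3


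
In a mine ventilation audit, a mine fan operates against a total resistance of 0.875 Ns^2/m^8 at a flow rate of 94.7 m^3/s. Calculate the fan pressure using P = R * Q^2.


Compute Q^2:
Q^2 = 94.7^2 = 8968.09
Compute pressure:
P = R * Q^2 = 0.875 * 8968.09
= 7847.0788 Pa

7847.0788 Pa


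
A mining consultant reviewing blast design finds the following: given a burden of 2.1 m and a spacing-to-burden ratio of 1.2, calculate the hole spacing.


2.52 m

Spacing = burden * ratio
= 2.1 * 1.2
= 2.52 m


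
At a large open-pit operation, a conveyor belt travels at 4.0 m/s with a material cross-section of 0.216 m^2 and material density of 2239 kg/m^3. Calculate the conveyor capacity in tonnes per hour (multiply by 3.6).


Volumetric flow = speed * area
= 4.0 * 0.216 = 0.864 m^3/s
Mass flow = volumetric * density
= 0.864 * 2239 = 1934.496 kg/s
Convert to t/h: multiply by 3.6
Capacity = 1934.496 * 3.6
= 6964.1856 t/h

6964.1856 t/h


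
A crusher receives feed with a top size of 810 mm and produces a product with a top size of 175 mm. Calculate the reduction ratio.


Reduction ratio = feed size / product size
= 810 / 175
= 4.6286

4.6286


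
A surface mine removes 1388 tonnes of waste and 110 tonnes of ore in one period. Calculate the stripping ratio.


12.6182

Stripping ratio = waste tonnage / ore tonnage
= 1388 / 110
= 12.6182


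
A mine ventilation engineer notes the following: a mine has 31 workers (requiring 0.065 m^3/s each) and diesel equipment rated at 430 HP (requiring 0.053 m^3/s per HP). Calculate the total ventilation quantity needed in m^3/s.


24.805 m^3/s

Airflow for workers:
Q_people = 31 * 0.065 = 2.015 m^3/s
Airflow for diesel equipment:
Q_diesel = 430 * 0.053 = 22.79 m^3/s
Total ventilation:
Q_total = 2.015 + 22.79
= 24.805 m^3/s


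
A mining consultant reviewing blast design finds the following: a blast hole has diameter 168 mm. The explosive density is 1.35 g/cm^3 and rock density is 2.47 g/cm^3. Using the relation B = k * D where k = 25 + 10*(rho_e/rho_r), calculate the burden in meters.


5.1182 m

First, compute k:
rho_e / rho_r = 1.35 / 2.47 = 0.5465587045
k = 25 + 10 * 0.5465587045 = 30.46558704
Then, compute burden:
B = k * D / 1000 = 30.46558704 * 168 / 1000
= 5118.218623 / 1000
= 5.1182 m


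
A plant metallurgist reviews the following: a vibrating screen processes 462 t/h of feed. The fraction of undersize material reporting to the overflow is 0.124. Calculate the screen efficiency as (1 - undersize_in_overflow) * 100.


87.6%

Screen efficiency = (1 - fraction of undersize in overflow) * 100
= (1 - 0.124) * 100
= 0.876 * 100
= 87.6%


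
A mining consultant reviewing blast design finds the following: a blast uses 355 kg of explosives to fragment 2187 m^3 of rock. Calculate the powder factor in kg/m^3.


0.1623 kg/m^3

Powder factor = explosive mass / rock volume
= 355 / 2187
= 0.1623 kg/m^3


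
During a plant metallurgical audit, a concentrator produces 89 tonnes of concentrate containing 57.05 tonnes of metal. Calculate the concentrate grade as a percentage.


64.1011%

Grade = (metal in concentrate / concentrate mass) * 100
= (57.05 / 89) * 100
= 0.641011236 * 100
= 64.1011%


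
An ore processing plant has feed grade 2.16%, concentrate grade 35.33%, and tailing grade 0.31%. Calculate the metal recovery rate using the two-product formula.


Using the two-product formula:
R = 100 * c * (f - t) / (f * (c - t))
Numerator = 100 * 35.33 * (2.16 - 0.31)
= 100 * 35.33 * 1.85
= 6536.05
Denominator = 2.16 * (35.33 - 0.31)
= 2.16 * 35.02
= 75.6432
R = 6536.05 / 75.6432
= 86.4063%

86.4063%


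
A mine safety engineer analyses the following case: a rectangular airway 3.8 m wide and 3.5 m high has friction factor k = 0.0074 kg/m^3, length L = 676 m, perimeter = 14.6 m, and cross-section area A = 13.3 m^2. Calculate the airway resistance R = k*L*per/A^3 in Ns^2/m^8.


Compute the numerator:
k * L * per = 0.0074 * 676 * 14.6
= 73.03504
Compute the denominator:
A^3 = 13.3^3 = 2352.637
Resistance:
R = 73.03504 / 2352.637
= 0.031 Ns^2/m^8

0.031 Ns^2/m^8


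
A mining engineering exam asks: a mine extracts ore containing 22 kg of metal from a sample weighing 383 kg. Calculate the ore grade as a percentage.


Ore grade = (metal mass / ore mass) * 100
= (22 / 383) * 100
= 0.05744125326 * 100
= 5.7441%

5.7441%


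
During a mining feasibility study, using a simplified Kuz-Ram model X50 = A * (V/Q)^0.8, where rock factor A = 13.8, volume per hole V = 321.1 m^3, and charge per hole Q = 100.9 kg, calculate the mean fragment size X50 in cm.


Compute V/Q:
V/Q = 321.1 / 100.9 = 3.182358771
Raise to the power 0.8:
(V/Q)^0.8 = 3.182358771^0.8 = 2.524639143
Multiply by A:
X50 = 13.8 * 2.524639143
= 34.84 cm

34.84 cm


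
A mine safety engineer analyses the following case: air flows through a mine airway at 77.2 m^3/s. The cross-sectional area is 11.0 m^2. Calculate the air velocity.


7.0182 m/s

Velocity = flow rate / cross-sectional area
= 77.2 / 11.0
= 7.0182 m/s


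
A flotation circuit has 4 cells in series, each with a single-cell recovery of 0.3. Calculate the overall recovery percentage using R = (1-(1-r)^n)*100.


Complement of single-cell recovery:
1 - r = 1 - 0.3 = 0.7
Raise to power n:
(1 - r)^4 = 0.7^4 = 0.2401
Overall recovery:
R = (1 - 0.2401) * 100
= 75.99%

75.99%


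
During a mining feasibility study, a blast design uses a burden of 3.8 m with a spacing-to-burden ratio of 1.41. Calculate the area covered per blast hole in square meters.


First, find the spacing:
Spacing = burden * ratio = 3.8 * 1.41
= 5.358 m
Then, calculate the area:
Area = burden * spacing = 3.8 * 5.358
= 20.3604 m^2

20.3604 m^2


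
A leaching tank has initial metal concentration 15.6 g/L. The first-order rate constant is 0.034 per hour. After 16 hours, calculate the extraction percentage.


Compute the exponent:
-k * t = -0.034 * 16 = -0.544
Remaining concentration:
C = 15.6 * exp(-0.544)
= 15.6 * 0.5804219151
= 9.054581876 g/L
Extracted = 15.6 - 9.054581876 = 6.545418124 g/L
Extraction % = 6.545418124 / 15.6 * 100
= 41.9578%

41.9578%


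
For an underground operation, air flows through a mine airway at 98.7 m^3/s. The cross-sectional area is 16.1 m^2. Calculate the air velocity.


Velocity = flow rate / cross-sectional area
= 98.7 / 16.1
= 6.1304 m/s

6.1304 m/s


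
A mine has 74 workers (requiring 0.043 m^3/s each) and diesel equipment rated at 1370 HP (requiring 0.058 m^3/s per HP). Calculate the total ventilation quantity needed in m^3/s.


Airflow for workers:
Q_people = 74 * 0.043 = 3.182 m^3/s
Airflow for diesel equipment:
Q_diesel = 1370 * 0.058 = 79.46 m^3/s
Total ventilation:
Q_total = 3.182 + 79.46
= 82.642 m^3/s

82.642 m^3/s


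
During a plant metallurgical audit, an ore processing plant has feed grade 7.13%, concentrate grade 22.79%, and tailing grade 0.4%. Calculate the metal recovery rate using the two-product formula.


96.0762%

Using the two-product formula:
R = 100 * c * (f - t) / (f * (c - t))
Numerator = 100 * 22.79 * (7.13 - 0.4)
= 100 * 22.79 * 6.73
= 15337.67
Denominator = 7.13 * (22.79 - 0.4)
= 7.13 * 22.39
= 159.6407
R = 15337.67 / 159.6407
= 96.0762%


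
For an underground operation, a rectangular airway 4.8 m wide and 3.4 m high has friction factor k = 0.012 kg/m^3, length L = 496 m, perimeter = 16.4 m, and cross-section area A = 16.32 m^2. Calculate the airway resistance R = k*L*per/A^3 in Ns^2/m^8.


0.0225 Ns^2/m^8

Compute the numerator:
k * L * per = 0.012 * 496 * 16.4
= 97.6128
Compute the denominator:
A^3 = 16.32^3 = 4346.707968
Resistance:
R = 97.6128 / 4346.707968
= 0.0225 Ns^2/m^8


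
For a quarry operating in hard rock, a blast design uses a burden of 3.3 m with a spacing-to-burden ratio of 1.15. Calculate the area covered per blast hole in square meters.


12.5235 m^2

First, find the spacing:
Spacing = burden * ratio = 3.3 * 1.15
= 3.795 m
Then, calculate the area:
Area = burden * spacing = 3.3 * 3.795
= 12.5235 m^2


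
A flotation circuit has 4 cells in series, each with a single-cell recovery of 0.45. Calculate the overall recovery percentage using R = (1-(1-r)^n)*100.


90.8494%

Complement of single-cell recovery:
1 - r = 1 - 0.45 = 0.55
Raise to power n:
(1 - r)^4 = 0.55^4 = 0.09150625
Overall recovery:
R = (1 - 0.09150625) * 100
= 90.8494%


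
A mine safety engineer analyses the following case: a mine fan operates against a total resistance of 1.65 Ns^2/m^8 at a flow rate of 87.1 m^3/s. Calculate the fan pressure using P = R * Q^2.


12517.5765 Pa

Compute Q^2:
Q^2 = 87.1^2 = 7586.41
Compute pressure:
P = R * Q^2 = 1.65 * 7586.41
= 12517.5765 Pa


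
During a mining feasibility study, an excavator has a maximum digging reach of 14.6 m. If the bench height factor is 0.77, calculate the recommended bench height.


Bench height = reach * factor
= 14.6 * 0.77
= 11.242 m

11.242 m


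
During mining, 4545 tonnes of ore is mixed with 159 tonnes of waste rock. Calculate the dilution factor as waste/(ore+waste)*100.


Total material = ore + waste
= 4545 + 159 = 4704 tonnes
Dilution = waste / total * 100
= 159 / 4704 * 100
= 0.03380102041 * 100
= 3.3801%

3.3801%


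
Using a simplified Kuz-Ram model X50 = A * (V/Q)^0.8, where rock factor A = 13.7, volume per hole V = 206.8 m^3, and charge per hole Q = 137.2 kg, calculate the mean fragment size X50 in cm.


19.0229 cm

Compute V/Q:
V/Q = 206.8 / 137.2 = 1.50728863
Raise to the power 0.8:
(V/Q)^0.8 = 1.50728863^0.8 = 1.388535982
Multiply by A:
X50 = 13.7 * 1.388535982
= 19.0229 cm


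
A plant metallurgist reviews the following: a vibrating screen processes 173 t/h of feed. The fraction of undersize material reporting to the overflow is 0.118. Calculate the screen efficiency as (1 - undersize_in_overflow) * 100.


Screen efficiency = (1 - fraction of undersize in overflow) * 100
= (1 - 0.118) * 100
= 0.882 * 100
= 88.2%

88.2%


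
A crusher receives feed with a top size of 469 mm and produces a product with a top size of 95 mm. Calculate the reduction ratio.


Reduction ratio = feed size / product size
= 469 / 95
= 4.9368

4.9368


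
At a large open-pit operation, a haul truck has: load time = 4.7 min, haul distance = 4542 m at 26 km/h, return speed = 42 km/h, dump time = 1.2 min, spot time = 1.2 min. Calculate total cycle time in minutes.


Convert haul speed to m/min: 26 * 1000/60 = 433.3333333 m/min
Haul time = 4542 / 433.3333333 = 10.48153846 min
Convert return speed to m/min: 42 * 1000/60 = 700 m/min
Return time = 4542 / 700 = 6.488571429 min
Total cycle time:
= 4.7 + 10.48153846 + 1.2 + 6.488571429 + 1.2
= 24.0701 min

24.0701 min


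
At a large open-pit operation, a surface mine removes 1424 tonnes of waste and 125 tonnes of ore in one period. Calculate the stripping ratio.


11.392

Stripping ratio = waste tonnage / ore tonnage
= 1424 / 125
= 11.392


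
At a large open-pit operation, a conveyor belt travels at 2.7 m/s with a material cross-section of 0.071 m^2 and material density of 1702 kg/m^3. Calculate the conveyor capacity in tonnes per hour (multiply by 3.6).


1174.5842 t/h

Volumetric flow = speed * area
= 2.7 * 0.071 = 0.1917 m^3/s
Mass flow = volumetric * density
= 0.1917 * 1702 = 326.2734 kg/s
Convert to t/h: multiply by 3.6
Capacity = 326.2734 * 3.6
= 1174.5842 t/h


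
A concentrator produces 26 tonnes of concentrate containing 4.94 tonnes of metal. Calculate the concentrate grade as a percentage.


Grade = (metal in concentrate / concentrate mass) * 100
= (4.94 / 26) * 100
= 0.19 * 100
= 19.0%

19.0%


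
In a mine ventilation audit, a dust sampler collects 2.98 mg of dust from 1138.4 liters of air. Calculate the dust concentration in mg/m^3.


2.6177 mg/m^3

Convert liters to m^3: 1 m^3 = 1000 L
Concentration = mass / volume * 1000
= 2.98 / 1138.4 * 1000
= 0.002617709065 * 1000
= 2.6177 mg/m^3


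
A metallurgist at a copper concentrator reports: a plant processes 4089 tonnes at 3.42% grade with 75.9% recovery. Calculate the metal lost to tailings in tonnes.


33.7024 tonnes

Total metal in feed:
= 4089 * 3.42 / 100 = 139.8438 tonnes
Metal recovered:
= 139.8438 * 75.9 / 100 = 106.1414442 tonnes
Metal lost to tailings:
= 139.8438 - 106.1414442
= 33.7024 tonnes


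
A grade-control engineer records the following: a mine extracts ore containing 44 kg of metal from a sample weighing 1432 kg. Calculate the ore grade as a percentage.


3.0726%

Ore grade = (metal mass / ore mass) * 100
= (44 / 1432) * 100
= 0.03072625698 * 100
= 3.0726%
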